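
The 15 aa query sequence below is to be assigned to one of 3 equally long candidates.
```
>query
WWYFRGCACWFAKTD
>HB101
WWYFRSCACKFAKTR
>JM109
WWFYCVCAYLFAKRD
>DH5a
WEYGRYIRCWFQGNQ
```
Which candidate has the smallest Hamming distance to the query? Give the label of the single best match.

HB101

HB101 differs at 3 residues; JM109 differs at 7 residues; DH5a differs at 9 residues. The closest is HB101.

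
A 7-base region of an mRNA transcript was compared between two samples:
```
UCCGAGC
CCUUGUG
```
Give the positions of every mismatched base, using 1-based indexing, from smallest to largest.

Differences at position 1 (U→C), position 3 (C→U), position 4 (G→U), position 5 (A→G), position 6 (G→U), position 7 (C→G).

1, 3, 4, 5, 6, 7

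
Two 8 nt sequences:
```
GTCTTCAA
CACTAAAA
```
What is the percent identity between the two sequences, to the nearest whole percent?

50%

Mismatches at positions 1, 2, 5, 6 (1-based): 4 of 8.
Identical positions: 4/8 = 50% → 50%.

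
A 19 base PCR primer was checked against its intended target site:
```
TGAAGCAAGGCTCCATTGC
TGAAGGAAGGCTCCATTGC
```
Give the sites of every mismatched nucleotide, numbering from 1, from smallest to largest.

6

Differences at site 6 (C→G).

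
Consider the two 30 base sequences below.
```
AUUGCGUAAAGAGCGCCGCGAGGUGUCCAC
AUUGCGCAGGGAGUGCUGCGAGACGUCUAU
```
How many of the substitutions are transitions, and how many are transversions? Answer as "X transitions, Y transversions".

9 transitions, 0 transversions

Transitions (purine↔purine or pyrimidine↔pyrimidine): 7 U→C, 9 A→G, 10 A→G, 14 C→U, 17 C→U, 23 G→A, 24 U→C, 28 C→U, 30 C→U.
Transversions (purine↔pyrimidine): none.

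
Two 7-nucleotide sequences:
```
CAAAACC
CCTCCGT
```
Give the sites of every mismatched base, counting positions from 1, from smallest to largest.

Scanning 1-based: 2: A/C; 3: A/T; 4: A/C; 5: A/C; 6: C/G; 7: C/T.

2, 3, 4, 5, 6, 7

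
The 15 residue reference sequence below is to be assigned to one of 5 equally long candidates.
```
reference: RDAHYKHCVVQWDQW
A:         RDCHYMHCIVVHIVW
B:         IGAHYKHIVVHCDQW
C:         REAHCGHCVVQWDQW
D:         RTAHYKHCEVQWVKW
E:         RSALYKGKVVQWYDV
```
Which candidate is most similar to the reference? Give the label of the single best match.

Hamming distances to reference — A: 7; B: 5; C: 3; D: 4; E: 7.
Smallest is C with 3 mismatches.

C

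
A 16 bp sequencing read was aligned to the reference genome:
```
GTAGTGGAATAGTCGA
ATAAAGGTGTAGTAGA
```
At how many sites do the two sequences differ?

The sequences differ at sites 1, 4, 5, 8, 9, 14 (1-based) — 6 in total.

6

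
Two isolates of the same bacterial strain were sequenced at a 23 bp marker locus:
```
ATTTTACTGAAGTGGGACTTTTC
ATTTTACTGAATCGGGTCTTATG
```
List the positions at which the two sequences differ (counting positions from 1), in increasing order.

Differences at position 12 (G→T), position 13 (T→C), position 17 (A→T), position 21 (T→A), position 23 (C→G).

12, 13, 17, 21, 23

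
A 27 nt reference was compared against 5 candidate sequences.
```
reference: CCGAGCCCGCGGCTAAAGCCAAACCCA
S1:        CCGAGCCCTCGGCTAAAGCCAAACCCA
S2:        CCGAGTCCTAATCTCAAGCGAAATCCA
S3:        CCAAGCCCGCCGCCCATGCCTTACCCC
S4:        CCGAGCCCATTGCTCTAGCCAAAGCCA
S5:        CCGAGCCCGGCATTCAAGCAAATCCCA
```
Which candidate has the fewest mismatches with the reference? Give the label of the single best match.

S1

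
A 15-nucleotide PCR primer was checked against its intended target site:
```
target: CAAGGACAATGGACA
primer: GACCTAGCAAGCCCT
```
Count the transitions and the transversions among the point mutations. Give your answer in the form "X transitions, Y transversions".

0 transitions, 10 transversions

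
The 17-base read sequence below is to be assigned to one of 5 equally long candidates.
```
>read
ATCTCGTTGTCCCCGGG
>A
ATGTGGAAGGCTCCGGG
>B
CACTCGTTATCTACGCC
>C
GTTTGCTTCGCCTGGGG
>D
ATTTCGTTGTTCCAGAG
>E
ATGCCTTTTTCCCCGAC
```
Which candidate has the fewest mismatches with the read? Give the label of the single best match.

D

Hamming distances to read — A: 6; B: 7; C: 8; D: 4; E: 6.
Smallest is D with 4 mismatches.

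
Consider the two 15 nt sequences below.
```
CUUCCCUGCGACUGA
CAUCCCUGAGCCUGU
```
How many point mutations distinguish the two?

4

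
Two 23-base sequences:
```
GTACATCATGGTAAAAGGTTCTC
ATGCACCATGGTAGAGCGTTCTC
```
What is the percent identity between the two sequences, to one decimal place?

Mismatches at positions 1, 3, 6, 14, 16, 17 (1-based): 6 of 23.
Identical positions: 17/23 = 73.91% → 73.9%.

73.9%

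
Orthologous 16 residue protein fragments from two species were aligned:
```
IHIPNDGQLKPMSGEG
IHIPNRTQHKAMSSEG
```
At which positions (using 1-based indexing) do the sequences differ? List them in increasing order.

Scanning 1-based: 6: D/R; 7: G/T; 9: L/H; 11: P/A; 14: G/S.

6, 7, 9, 11, 14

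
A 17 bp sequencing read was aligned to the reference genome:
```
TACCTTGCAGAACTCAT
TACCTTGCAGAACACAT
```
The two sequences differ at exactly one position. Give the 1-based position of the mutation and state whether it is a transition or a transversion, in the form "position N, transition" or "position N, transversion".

Position 14 changes T→A. T is a pyrimidine and A is a purine, so this is a transversion.

position 14, transversion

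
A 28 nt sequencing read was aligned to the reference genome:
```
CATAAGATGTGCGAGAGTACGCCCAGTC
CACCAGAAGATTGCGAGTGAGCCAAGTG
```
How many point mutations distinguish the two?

11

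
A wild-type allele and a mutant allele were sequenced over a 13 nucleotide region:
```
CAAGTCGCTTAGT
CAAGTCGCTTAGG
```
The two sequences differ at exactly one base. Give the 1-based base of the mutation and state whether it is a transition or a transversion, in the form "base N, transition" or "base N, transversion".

base 13, transversion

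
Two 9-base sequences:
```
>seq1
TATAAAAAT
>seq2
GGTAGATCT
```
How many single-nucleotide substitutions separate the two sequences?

Comparing position by position, 5 bases differ: 1 (T/G), 2 (A/G), 5 (A/G), 7 (A/T), 8 (A/C).

5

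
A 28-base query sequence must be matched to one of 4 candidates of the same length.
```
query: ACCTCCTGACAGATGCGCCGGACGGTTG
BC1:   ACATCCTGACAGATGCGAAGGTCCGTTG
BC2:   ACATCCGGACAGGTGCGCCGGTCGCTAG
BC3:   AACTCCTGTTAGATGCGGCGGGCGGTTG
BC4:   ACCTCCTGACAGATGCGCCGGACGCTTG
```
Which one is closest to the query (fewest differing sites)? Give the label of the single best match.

BC1 differs at 5 sites; BC2 differs at 6 sites; BC3 differs at 5 sites; BC4 differs at 1 site. The closest is BC4.

BC4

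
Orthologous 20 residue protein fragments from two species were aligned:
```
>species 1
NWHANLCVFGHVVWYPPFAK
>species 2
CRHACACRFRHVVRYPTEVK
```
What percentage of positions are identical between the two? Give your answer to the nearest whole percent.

50%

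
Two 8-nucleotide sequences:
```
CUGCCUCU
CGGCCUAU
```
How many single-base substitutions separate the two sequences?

2

Mismatches (1-based): base 2: U→G; base 7: C→A.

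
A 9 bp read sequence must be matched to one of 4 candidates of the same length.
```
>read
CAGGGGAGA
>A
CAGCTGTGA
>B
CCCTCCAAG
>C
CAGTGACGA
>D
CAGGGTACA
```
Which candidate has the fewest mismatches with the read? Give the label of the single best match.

D

A differs at 3 sites; B differs at 7 sites; C differs at 3 sites; D differs at 2 sites. The closest is D.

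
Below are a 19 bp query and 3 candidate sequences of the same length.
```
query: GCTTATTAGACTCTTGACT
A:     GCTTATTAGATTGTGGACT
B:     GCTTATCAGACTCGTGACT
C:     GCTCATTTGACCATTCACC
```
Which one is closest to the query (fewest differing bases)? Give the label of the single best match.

B

Hamming distances to query — A: 3; B: 2; C: 6.
Smallest is B with 2 mismatches.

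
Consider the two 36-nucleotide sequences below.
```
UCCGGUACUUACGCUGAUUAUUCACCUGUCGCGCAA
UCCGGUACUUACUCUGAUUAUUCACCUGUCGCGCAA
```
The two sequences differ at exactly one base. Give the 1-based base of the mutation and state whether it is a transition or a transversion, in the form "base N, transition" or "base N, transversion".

Base 13 changes G→U. G is a purine and U is a pyrimidine, so this is a transversion.

base 13, transversion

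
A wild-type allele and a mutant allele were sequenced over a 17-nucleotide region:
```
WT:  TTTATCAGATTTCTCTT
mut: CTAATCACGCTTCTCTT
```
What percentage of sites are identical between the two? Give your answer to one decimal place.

5 positions differ (1, 3, 8, 9, 10), so 12 of 17 match: 12/17 = 70.59%.

70.6%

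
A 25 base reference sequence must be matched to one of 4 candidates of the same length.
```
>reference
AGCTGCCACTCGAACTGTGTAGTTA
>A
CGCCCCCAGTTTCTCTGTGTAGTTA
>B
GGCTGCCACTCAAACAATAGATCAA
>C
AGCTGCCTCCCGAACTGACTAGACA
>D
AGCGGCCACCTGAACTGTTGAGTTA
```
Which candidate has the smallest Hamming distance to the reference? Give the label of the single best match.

Hamming distances to reference — A: 8; B: 9; C: 6; D: 5.
Smallest is D with 5 mismatches.

D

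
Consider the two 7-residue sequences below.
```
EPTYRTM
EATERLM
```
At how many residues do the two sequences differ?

3

The sequences differ at residues 2, 4, 6 (1-based) — 3 in total.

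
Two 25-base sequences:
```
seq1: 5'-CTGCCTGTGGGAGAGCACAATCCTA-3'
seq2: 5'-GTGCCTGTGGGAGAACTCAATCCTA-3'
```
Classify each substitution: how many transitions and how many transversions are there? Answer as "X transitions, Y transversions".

1 transition, 2 transversions

Mismatches (1-based):
site 1: C→G (pyrimidine→purine, transversion)
site 15: G→A (purine→purine, transition)
site 17: A→T (purine→pyrimidine, transversion)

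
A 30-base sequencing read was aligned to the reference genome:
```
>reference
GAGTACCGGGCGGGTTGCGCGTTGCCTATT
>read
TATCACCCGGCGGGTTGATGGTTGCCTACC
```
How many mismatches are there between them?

Comparing position by position, 9 bases differ: 1 (G/T), 3 (G/T), 4 (T/C), 8 (G/C), 18 (C/A), 19 (G/T), 20 (C/G), 29 (T/C), 30 (T/C).

9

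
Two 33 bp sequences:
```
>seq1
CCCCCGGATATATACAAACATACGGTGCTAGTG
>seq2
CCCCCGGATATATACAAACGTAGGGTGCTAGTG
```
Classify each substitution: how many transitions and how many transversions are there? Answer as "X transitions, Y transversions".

Transitions (purine↔purine or pyrimidine↔pyrimidine): 20 A→G.
Transversions (purine↔pyrimidine): 23 C→G.

1 transition, 1 transversion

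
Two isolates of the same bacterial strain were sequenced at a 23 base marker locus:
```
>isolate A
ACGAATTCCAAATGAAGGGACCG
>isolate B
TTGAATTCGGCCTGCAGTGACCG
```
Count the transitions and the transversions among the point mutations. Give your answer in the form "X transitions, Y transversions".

2 transitions, 6 transversions

Mismatches (1-based):
position 1: A→T (purine→pyrimidine, transversion)
position 2: C→T (pyrimidine→pyrimidine, transition)
position 9: C→G (pyrimidine→purine, transversion)
position 10: A→G (purine→purine, transition)
position 11: A→C (purine→pyrimidine, transversion)
position 12: A→C (purine→pyrimidine, transversion)
position 15: A→C (purine→pyrimidine, transversion)
position 18: G→T (purine→pyrimidine, transversion)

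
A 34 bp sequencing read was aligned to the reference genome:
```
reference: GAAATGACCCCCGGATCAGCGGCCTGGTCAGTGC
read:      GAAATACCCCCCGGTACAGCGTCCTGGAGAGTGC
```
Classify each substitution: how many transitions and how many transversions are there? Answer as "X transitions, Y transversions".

1 transition, 6 transversions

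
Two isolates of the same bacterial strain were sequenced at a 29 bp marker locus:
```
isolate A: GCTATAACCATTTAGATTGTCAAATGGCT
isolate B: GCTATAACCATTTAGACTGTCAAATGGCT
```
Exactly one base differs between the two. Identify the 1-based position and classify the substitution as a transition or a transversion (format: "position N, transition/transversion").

position 17, transition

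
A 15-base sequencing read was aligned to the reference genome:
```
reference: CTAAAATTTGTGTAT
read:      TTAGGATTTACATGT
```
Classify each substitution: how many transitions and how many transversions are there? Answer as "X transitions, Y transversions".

Mismatches (1-based):
base 1: C→T (pyrimidine→pyrimidine, transition)
base 4: A→G (purine→purine, transition)
base 5: A→G (purine→purine, transition)
base 10: G→A (purine→purine, transition)
base 11: T→C (pyrimidine→pyrimidine, transition)
base 12: G→A (purine→purine, transition)
base 14: A→G (purine→purine, transition)

7 transitions, 0 transversions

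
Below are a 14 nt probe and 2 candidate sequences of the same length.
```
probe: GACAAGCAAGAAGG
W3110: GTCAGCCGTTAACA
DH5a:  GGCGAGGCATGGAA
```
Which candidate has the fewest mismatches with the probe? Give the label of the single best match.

W3110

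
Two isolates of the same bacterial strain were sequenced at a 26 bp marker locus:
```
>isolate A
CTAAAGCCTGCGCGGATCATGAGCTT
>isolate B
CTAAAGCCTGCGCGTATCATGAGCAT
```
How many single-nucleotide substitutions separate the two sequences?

2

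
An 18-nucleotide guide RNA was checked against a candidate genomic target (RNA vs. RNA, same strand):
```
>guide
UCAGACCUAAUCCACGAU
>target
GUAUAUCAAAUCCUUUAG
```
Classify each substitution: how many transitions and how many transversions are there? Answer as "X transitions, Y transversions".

3 transitions, 6 transversions

Transitions (purine↔purine or pyrimidine↔pyrimidine): 2 C→U, 6 C→U, 15 C→U.
Transversions (purine↔pyrimidine): 1 U→G, 4 G→U, 8 U→A, 14 A→U, 16 G→U, 18 U→G.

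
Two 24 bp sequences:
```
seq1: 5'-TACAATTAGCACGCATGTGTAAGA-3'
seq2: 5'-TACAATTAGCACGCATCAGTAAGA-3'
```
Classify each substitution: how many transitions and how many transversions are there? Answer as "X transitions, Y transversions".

Mismatches (1-based):
site 17: G→C (purine→pyrimidine, transversion)
site 18: T→A (pyrimidine→purine, transversion)

0 transitions, 2 transversions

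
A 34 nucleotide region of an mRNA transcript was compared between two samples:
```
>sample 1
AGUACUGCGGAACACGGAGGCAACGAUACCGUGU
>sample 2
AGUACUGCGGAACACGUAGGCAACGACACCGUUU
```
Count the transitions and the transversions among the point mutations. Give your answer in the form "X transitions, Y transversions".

Transitions (purine↔purine or pyrimidine↔pyrimidine): 27 U→C.
Transversions (purine↔pyrimidine): 17 G→U, 33 G→U.

1 transition, 2 transversions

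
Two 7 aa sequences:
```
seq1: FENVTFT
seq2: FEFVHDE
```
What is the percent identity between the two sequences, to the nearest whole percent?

Mismatches at positions 3, 5, 6, 7 (1-based): 4 of 7.
Identical positions: 3/7 = 42.86% → 43%.

43%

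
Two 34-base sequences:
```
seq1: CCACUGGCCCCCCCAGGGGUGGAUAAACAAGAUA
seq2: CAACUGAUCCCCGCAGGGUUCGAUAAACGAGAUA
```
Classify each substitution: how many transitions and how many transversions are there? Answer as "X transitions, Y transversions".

3 transitions, 4 transversions

Transitions (purine↔purine or pyrimidine↔pyrimidine): 7 G→A, 8 C→U, 29 A→G.
Transversions (purine↔pyrimidine): 2 C→A, 13 C→G, 19 G→U, 21 G→C.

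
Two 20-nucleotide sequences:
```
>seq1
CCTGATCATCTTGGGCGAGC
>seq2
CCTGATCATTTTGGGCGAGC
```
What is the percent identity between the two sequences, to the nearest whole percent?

95%

1 position differs (10), so 19 of 20 match: 19/20 = 95%.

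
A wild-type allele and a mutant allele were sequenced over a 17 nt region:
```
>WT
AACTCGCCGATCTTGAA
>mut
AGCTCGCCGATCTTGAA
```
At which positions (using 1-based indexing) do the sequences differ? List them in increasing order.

2

Differences at position 2 (A→G).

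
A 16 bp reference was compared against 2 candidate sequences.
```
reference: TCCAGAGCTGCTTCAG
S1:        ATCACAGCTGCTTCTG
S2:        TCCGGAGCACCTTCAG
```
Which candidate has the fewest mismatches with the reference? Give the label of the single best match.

S2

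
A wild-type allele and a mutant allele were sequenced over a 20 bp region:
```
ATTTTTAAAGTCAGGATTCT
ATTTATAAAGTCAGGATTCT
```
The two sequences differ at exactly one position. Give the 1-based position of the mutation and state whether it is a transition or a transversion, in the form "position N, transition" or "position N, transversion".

position 5, transversion

Position 5 changes T→A. T is a pyrimidine and A is a purine, so this is a transversion.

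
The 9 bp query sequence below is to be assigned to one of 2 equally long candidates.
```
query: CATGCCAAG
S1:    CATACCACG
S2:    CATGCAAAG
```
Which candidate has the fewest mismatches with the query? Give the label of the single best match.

S2

Hamming distances to query — S1: 2; S2: 1.
Smallest is S2 with 1 mismatch.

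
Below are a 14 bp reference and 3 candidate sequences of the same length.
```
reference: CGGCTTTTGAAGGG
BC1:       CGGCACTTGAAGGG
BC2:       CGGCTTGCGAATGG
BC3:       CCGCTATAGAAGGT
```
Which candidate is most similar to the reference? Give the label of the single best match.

BC1

Hamming distances to reference — BC1: 2; BC2: 3; BC3: 4.
Smallest is BC1 with 2 mismatches.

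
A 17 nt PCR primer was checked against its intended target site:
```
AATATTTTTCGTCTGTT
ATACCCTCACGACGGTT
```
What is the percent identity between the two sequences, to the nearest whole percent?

9 positions differ (2, 3, 4, 5, 6, 8, 9, 12, 14), so 8 of 17 match: 8/17 = 47.06%.

47%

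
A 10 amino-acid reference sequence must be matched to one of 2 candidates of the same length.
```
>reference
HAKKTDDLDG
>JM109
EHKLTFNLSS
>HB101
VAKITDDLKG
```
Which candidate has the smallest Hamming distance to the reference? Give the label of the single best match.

HB101

JM109 differs at 7 residues; HB101 differs at 3 residues. The closest is HB101.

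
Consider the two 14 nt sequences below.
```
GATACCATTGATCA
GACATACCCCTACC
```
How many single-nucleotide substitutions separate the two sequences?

10

The sequences differ at sites 3, 5, 6, 7, 8, 9, 10, 11, 12, 14 (1-based) — 10 in total.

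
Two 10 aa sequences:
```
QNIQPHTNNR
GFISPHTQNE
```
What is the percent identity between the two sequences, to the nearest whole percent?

Mismatches at positions 1, 2, 4, 8, 10 (1-based): 5 of 10.
Identical positions: 5/10 = 50% → 50%.

50%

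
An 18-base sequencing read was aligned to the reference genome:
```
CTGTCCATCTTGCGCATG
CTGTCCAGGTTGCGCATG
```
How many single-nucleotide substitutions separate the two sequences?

2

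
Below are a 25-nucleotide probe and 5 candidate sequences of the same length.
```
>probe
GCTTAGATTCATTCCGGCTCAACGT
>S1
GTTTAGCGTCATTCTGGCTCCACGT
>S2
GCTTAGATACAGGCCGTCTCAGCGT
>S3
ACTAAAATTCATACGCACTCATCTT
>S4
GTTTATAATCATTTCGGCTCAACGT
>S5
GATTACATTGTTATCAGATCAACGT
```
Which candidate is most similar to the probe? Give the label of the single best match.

S4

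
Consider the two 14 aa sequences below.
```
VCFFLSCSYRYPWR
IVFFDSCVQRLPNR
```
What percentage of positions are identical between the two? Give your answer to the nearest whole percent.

7 positions differ (1, 2, 5, 8, 9, 11, 13), so 7 of 14 match: 7/14 = 50%.

50%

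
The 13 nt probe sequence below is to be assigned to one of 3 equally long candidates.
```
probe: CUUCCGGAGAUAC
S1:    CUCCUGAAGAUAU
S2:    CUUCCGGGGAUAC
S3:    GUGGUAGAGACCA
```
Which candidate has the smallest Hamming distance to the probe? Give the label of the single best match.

S2

Hamming distances to probe — S1: 4; S2: 1; S3: 8.
Smallest is S2 with 1 mismatch.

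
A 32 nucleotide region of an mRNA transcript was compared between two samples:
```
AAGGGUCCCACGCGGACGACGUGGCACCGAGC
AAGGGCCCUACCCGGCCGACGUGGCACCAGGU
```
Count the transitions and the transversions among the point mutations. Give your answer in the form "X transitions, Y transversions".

Transitions (purine↔purine or pyrimidine↔pyrimidine): 6 U→C, 9 C→U, 29 G→A, 30 A→G, 32 C→U.
Transversions (purine↔pyrimidine): 12 G→C, 16 A→C.

5 transitions, 2 transversions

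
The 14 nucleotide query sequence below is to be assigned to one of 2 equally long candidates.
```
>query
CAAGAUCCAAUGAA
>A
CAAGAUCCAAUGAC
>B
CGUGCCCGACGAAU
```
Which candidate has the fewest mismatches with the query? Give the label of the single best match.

A

A differs at 1 base; B differs at 9 bases. The closest is A.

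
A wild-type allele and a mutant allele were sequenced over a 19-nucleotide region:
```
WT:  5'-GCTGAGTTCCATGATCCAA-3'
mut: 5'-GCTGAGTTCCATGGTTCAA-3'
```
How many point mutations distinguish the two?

2

The sequences differ at bases 14, 16 (1-based) — 2 in total.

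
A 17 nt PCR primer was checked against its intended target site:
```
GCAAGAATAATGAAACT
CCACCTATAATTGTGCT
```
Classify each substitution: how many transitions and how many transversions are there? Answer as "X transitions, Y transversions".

Transitions (purine↔purine or pyrimidine↔pyrimidine): 13 A→G, 15 A→G.
Transversions (purine↔pyrimidine): 1 G→C, 4 A→C, 5 G→C, 6 A→T, 12 G→T, 14 A→T.

2 transitions, 6 transversions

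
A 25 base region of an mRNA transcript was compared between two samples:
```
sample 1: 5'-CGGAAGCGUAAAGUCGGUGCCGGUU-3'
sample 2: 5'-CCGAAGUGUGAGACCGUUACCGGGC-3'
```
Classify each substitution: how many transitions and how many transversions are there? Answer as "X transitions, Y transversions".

7 transitions, 3 transversions

Mismatches (1-based):
position 2: G→C (purine→pyrimidine, transversion)
position 7: C→U (pyrimidine→pyrimidine, transition)
position 10: A→G (purine→purine, transition)
position 12: A→G (purine→purine, transition)
position 13: G→A (purine→purine, transition)
position 14: U→C (pyrimidine→pyrimidine, transition)
position 17: G→U (purine→pyrimidine, transversion)
position 19: G→A (purine→purine, transition)
position 24: U→G (pyrimidine→purine, transversion)
position 25: U→C (pyrimidine→pyrimidine, transition)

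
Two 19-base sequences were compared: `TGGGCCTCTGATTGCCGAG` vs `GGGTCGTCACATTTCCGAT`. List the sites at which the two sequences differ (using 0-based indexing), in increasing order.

0, 3, 5, 8, 9, 13, 18

Scanning 0-based: 0: T/G; 3: G/T; 5: C/G; 8: T/A; 9: G/C; 13: G/T; 18: G/T.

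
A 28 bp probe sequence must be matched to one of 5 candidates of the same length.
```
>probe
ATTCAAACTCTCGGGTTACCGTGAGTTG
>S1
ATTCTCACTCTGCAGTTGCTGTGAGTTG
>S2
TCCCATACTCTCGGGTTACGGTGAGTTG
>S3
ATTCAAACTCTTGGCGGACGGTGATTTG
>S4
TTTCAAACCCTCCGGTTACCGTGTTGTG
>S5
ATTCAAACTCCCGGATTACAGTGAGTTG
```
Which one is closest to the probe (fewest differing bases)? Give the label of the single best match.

S5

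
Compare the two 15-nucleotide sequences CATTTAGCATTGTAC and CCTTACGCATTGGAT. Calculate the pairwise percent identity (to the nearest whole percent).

67%

5 positions differ (2, 5, 6, 13, 15), so 10 of 15 match: 10/15 = 66.67%.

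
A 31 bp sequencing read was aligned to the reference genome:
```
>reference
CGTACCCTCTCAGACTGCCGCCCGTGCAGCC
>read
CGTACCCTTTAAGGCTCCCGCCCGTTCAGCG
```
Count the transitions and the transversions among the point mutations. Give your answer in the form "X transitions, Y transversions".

Transitions (purine↔purine or pyrimidine↔pyrimidine): 9 C→T, 14 A→G.
Transversions (purine↔pyrimidine): 11 C→A, 17 G→C, 26 G→T, 31 C→G.

2 transitions, 4 transversions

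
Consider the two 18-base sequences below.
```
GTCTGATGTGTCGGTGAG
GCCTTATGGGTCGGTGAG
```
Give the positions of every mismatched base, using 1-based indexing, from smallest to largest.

2, 5, 9

Scanning 1-based: 2: T/C; 5: G/T; 9: T/G.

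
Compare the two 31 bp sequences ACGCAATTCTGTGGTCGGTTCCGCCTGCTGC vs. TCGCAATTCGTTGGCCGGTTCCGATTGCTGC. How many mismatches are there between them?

6

Comparing position by position, 6 positions differ: 1 (A/T), 10 (T/G), 11 (G/T), 15 (T/C), 24 (C/A), 25 (C/T).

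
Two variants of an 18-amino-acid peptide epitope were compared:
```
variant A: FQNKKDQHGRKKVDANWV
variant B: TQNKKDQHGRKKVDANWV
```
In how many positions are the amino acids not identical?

1

Mismatches (1-based): position 1: F→T.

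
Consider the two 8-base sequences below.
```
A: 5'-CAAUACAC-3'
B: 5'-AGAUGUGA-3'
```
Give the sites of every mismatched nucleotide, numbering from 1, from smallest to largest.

Differences at site 1 (C→A), site 2 (A→G), site 5 (A→G), site 6 (C→U), site 7 (A→G), site 8 (C→A).

1, 2, 5, 6, 7, 8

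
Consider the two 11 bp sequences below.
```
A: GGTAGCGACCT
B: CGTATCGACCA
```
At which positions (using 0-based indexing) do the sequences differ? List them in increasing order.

Differences at position 0 (G→C), position 4 (G→T), position 10 (T→A).

0, 4, 10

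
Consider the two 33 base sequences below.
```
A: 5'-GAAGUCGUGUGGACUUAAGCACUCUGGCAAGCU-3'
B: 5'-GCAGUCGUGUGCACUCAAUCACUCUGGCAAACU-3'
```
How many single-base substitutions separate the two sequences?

5

The sequences differ at positions 2, 12, 16, 19, 31 (1-based) — 5 in total.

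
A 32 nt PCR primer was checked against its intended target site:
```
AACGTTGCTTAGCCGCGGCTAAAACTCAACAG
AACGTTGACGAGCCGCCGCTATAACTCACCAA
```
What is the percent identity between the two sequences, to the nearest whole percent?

78%

7 positions differ (8, 9, 10, 17, 22, 29, 32), so 25 of 32 match: 25/32 = 78.12%.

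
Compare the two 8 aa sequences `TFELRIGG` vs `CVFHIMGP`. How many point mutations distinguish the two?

Comparing position by position, 7 positions differ: 1 (T/C), 2 (F/V), 3 (E/F), 4 (L/H), 5 (R/I), 6 (I/M), 8 (G/P).

7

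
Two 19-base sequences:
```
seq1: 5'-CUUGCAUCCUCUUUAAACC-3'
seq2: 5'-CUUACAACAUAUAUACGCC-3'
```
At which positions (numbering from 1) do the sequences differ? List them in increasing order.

4, 7, 9, 11, 13, 16, 17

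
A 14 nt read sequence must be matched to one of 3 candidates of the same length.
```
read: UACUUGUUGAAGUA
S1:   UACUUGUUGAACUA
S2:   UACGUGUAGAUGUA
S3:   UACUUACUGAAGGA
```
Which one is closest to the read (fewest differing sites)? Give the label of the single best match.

S1

S1 differs at 1 site; S2 differs at 3 sites; S3 differs at 3 sites. The closest is S1.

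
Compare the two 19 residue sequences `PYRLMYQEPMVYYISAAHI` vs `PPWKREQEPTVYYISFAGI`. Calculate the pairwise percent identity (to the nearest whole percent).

58%

Mismatches at positions 2, 3, 4, 5, 6, 10, 16, 18 (1-based): 8 of 19.
Identical positions: 11/19 = 57.89% → 58%.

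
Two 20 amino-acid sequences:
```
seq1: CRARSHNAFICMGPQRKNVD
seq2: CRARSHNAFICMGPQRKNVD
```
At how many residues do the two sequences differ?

No positions differ; the sequences are identical.

0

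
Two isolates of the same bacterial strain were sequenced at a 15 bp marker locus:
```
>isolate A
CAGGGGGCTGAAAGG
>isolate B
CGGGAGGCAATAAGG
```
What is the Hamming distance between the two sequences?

5

The sequences differ at positions 2, 5, 9, 10, 11 (1-based) — 5 in total.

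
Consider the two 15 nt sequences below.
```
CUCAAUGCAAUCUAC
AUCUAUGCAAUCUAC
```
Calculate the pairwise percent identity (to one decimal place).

86.7%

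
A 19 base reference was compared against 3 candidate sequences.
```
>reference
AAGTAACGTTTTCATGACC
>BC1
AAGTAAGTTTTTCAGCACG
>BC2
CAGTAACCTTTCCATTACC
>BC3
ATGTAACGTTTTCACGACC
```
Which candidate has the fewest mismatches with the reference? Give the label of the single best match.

BC3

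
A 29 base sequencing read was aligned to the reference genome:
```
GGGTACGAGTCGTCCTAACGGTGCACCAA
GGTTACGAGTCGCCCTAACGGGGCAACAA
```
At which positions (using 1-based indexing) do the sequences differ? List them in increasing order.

Differences at position 3 (G→T), position 13 (T→C), position 22 (T→G), position 26 (C→A).

3, 13, 22, 26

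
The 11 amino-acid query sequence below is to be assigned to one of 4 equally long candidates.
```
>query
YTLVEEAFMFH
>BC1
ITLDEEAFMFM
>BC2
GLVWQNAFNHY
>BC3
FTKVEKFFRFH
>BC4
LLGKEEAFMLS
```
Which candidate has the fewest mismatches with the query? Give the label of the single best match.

Hamming distances to query — BC1: 3; BC2: 9; BC3: 5; BC4: 6.
Smallest is BC1 with 3 mismatches.

BC1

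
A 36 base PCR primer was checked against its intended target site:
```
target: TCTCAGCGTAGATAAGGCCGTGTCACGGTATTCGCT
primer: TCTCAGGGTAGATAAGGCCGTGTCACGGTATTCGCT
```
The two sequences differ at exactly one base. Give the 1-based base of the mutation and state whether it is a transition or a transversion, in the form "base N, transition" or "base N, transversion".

base 7, transversion

The sequences differ only at base 7: C→G (pyrimidine→purine), a transversion.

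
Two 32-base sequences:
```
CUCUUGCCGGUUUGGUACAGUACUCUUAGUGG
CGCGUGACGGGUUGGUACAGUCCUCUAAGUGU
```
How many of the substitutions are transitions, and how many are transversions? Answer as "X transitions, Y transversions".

0 transitions, 7 transversions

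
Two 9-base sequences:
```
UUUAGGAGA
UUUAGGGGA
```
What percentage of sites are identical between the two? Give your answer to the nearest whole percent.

89%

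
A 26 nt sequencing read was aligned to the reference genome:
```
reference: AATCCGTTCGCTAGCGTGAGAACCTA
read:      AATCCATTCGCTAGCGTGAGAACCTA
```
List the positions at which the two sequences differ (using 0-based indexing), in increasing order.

Scanning 0-based: 5: G/A.

5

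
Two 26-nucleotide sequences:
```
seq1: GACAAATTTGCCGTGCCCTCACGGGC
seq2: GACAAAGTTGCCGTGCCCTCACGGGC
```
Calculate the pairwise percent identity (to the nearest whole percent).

Mismatch at position 7 (1-based): 1 of 26.
Identical positions: 25/26 = 96.15% → 96%.

96%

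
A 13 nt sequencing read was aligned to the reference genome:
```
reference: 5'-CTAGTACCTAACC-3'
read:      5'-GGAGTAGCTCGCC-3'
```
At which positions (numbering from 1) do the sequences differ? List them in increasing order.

Differences at position 1 (C→G), position 2 (T→G), position 7 (C→G), position 10 (A→C), position 11 (A→G).

1, 2, 7, 10, 11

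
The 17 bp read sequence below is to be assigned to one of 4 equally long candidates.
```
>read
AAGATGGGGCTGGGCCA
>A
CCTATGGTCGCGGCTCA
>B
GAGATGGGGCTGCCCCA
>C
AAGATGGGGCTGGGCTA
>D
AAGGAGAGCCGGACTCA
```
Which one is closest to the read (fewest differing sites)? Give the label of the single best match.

Hamming distances to read — A: 9; B: 3; C: 1; D: 8.
Smallest is C with 1 mismatch.

C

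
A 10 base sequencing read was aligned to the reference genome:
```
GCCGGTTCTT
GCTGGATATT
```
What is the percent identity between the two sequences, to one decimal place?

3 positions differ (3, 6, 8), so 7 of 10 match: 7/10 = 70%.

70.0%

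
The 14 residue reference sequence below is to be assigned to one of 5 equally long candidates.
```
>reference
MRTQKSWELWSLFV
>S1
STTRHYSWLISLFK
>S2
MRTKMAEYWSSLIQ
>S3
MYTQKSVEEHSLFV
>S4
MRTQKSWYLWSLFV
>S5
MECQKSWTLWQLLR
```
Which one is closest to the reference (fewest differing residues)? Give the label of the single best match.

S4

S1 differs at 9 residues; S2 differs at 9 residues; S3 differs at 4 residues; S4 differs at 1 residue; S5 differs at 6 residues. The closest is S4.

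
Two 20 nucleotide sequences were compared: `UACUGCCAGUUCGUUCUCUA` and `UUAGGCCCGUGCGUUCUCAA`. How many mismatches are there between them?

6

Mismatches (1-based): site 2: A→U; site 3: C→A; site 4: U→G; site 8: A→C; site 11: U→G; site 19: U→A.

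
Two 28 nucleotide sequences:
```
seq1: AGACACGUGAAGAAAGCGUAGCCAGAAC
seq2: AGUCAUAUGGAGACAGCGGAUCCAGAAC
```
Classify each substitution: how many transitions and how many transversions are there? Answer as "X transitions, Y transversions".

3 transitions, 4 transversions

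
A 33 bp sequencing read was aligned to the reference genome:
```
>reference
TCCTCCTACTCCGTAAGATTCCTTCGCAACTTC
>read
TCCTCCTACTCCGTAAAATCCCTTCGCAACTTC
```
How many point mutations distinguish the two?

2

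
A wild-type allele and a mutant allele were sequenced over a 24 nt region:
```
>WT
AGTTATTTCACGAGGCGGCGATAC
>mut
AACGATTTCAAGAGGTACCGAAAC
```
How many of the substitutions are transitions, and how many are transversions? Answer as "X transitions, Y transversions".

4 transitions, 4 transversions

Transitions (purine↔purine or pyrimidine↔pyrimidine): 2 G→A, 3 T→C, 16 C→T, 17 G→A.
Transversions (purine↔pyrimidine): 4 T→G, 11 C→A, 18 G→C, 22 T→A.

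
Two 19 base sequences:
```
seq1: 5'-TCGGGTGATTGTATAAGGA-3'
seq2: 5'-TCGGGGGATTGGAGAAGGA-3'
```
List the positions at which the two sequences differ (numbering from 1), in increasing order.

6, 12, 14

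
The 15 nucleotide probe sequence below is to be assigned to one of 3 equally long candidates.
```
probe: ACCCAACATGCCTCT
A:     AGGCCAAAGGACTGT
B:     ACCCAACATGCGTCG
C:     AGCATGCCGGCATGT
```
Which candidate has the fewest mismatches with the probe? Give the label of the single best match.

B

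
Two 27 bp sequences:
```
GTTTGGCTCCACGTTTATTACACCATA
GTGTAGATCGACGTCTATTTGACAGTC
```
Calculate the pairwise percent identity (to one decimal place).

63.0%

10 positions differ (3, 5, 7, 10, 15, 20, 21, 24, 25, 27), so 17 of 27 match: 17/27 = 62.96%.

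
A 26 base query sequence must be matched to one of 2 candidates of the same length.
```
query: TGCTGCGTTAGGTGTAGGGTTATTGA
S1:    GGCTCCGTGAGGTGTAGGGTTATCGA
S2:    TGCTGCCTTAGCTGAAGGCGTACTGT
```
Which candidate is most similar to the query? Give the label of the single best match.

Hamming distances to query — S1: 4; S2: 7.
Smallest is S1 with 4 mismatches.

S1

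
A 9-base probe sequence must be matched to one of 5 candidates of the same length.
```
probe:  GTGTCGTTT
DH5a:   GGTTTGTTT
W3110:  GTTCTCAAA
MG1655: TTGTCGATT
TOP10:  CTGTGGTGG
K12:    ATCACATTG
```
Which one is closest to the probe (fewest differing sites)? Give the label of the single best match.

DH5a differs at 3 sites; W3110 differs at 7 sites; MG1655 differs at 2 sites; TOP10 differs at 4 sites; K12 differs at 5 sites. The closest is MG1655.

MG1655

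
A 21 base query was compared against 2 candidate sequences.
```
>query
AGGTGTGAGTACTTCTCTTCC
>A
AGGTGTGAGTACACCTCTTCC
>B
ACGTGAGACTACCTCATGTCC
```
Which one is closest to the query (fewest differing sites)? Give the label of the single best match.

A

A differs at 2 sites; B differs at 7 sites. The closest is A.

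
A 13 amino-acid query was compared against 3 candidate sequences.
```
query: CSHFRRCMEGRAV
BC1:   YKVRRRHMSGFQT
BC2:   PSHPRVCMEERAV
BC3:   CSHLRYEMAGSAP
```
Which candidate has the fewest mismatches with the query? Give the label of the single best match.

BC2

Hamming distances to query — BC1: 9; BC2: 4; BC3: 6.
Smallest is BC2 with 4 mismatches.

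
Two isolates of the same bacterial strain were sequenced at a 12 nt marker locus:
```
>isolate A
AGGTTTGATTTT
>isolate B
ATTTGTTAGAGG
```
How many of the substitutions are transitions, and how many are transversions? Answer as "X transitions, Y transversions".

Mismatches (1-based):
position 2: G→T (purine→pyrimidine, transversion)
position 3: G→T (purine→pyrimidine, transversion)
position 5: T→G (pyrimidine→purine, transversion)
position 7: G→T (purine→pyrimidine, transversion)
position 9: T→G (pyrimidine→purine, transversion)
position 10: T→A (pyrimidine→purine, transversion)
position 11: T→G (pyrimidine→purine, transversion)
position 12: T→G (pyrimidine→purine, transversion)

0 transitions, 8 transversions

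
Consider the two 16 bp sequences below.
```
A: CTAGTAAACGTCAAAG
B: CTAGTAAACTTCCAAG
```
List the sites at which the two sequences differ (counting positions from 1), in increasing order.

Differences at site 10 (G→T), site 13 (A→C).

10, 13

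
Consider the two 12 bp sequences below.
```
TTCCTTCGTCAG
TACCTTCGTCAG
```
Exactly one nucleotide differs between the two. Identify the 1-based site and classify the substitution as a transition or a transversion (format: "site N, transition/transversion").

site 2, transversion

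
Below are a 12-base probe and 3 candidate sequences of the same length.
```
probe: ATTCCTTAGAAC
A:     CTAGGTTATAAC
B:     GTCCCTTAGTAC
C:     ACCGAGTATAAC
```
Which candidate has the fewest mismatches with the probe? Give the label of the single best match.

B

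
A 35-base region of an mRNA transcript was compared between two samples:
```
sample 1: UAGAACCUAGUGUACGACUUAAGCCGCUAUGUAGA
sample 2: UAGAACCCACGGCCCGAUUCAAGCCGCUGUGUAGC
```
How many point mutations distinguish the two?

9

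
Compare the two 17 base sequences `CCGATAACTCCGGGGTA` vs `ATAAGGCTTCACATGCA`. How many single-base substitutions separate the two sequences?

Comparing position by position, 12 bases differ: 1 (C/A), 2 (C/T), 3 (G/A), 5 (T/G), 6 (A/G), 7 (A/C), 8 (C/T), 11 (C/A), 12 (G/C), 13 (G/A), 14 (G/T), 16 (T/C).

12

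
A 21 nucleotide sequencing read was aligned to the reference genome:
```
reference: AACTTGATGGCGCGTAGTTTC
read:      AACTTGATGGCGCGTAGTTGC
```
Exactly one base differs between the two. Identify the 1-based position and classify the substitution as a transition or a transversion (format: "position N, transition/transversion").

Position 20 changes T→G. T is a pyrimidine and G is a purine, so this is a transversion.

position 20, transversion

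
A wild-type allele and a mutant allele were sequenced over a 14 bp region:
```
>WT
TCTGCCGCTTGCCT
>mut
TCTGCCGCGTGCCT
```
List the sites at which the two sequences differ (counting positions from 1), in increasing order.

Differences at site 9 (T→G).

9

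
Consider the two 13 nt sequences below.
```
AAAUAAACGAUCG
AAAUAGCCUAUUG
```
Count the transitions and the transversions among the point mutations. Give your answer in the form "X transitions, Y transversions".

2 transitions, 2 transversions

Transitions (purine↔purine or pyrimidine↔pyrimidine): 6 A→G, 12 C→U.
Transversions (purine↔pyrimidine): 7 A→C, 9 G→U.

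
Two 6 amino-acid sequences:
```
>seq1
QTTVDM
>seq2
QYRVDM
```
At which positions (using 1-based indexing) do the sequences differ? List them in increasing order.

Differences at position 2 (T→Y), position 3 (T→R).

2, 3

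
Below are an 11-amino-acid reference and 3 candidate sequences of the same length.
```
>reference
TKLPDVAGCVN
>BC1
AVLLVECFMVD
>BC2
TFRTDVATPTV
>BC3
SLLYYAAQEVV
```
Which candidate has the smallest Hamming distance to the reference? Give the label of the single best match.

BC2

Hamming distances to reference — BC1: 9; BC2: 7; BC3: 8.
Smallest is BC2 with 7 mismatches.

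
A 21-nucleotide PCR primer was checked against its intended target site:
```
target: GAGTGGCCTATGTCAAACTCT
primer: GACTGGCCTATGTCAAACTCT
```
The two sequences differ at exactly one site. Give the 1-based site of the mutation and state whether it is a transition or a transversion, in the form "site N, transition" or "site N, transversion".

site 3, transversion

The sequences differ only at site 3: G→C (purine→pyrimidine), a transversion.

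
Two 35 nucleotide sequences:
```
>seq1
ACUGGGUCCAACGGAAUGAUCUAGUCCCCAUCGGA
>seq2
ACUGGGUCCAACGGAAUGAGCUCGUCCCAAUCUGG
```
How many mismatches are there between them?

5

Comparing position by position, 5 sites differ: 20 (U/G), 23 (A/C), 29 (C/A), 33 (G/U), 35 (A/G).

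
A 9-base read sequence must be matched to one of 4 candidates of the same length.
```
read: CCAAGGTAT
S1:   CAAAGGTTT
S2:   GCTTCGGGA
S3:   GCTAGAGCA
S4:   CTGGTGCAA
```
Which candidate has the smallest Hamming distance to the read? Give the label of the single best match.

S1

S1 differs at 2 bases; S2 differs at 7 bases; S3 differs at 6 bases; S4 differs at 6 bases. The closest is S1.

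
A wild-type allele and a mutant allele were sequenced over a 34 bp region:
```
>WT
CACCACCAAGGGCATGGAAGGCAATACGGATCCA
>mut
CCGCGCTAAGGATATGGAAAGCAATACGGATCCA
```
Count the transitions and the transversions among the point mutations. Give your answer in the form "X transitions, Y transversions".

Transitions (purine↔purine or pyrimidine↔pyrimidine): 5 A→G, 7 C→T, 12 G→A, 13 C→T, 20 G→A.
Transversions (purine↔pyrimidine): 2 A→C, 3 C→G.

5 transitions, 2 transversions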